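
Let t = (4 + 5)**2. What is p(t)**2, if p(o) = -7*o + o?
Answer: 236196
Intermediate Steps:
t = 81 (t = 9**2 = 81)
p(o) = -6*o
p(t)**2 = (-6*81)**2 = (-486)**2 = 236196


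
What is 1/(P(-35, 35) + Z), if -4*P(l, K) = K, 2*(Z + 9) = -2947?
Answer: -4/5965 ≈ -0.00067058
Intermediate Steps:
Z = -2965/2 (Z = -9 + (½)*(-2947) = -9 - 2947/2 = -2965/2 ≈ -1482.5)
P(l, K) = -K/4
1/(P(-35, 35) + Z) = 1/(-¼*35 - 2965/2) = 1/(-35/4 - 2965/2) = 1/(-5965/4) = -4/5965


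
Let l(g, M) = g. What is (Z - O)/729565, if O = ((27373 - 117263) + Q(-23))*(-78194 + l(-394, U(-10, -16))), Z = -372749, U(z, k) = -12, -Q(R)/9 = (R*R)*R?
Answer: 308194739/145913 ≈ 2112.2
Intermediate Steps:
Q(R) = -9*R³ (Q(R) = -9*R*R*R = -9*R²*R = -9*R³)
O = -1541346444 (O = ((27373 - 117263) - 9*(-23)³)*(-78194 - 394) = (-89890 - 9*(-12167))*(-78588) = (-89890 + 109503)*(-78588) = 19613*(-78588) = -1541346444)
(Z - O)/729565 = (-372749 - 1*(-1541346444))/729565 = (-372749 + 1541346444)*(1/729565) = 1540973695*(1/729565) = 308194739/145913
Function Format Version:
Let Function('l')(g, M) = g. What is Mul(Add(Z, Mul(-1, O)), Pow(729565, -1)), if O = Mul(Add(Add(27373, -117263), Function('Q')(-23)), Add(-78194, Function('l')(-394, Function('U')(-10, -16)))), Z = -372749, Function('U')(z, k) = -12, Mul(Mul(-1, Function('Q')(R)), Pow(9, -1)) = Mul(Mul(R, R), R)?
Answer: Rational(308194739, 145913) ≈ 2112.2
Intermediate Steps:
Function('Q')(R) = Mul(-9, Pow(R, 3)) (Function('Q')(R) = Mul(-9, Mul(Mul(R, R), R)) = Mul(-9, Mul(Pow(R, 2), R)) = Mul(-9, Pow(R, 3)))
O = -1541346444 (O = Mul(Add(Add(27373, -117263), Mul(-9, Pow(-23, 3))), Add(-78194, -394)) = Mul(Add(-89890, Mul(-9, -12167)), -78588) = Mul(Add(-89890, 109503), -78588) = Mul(19613, -78588) = -1541346444)
Mul(Add(Z, Mul(-1, O)), Pow(729565, -1)) = Mul(Add(-372749, Mul(-1, -1541346444)), Pow(729565, -1)) = Mul(Add(-372749, 1541346444), Rational(1, 729565)) = Mul(1540973695, Rational(1, 729565)) = Rational(308194739, 145913)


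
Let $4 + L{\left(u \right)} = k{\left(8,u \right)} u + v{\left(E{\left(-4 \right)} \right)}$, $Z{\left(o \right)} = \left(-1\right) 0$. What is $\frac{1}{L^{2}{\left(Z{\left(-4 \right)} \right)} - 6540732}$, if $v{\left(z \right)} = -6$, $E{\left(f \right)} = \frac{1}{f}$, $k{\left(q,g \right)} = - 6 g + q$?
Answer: $- \frac{1}{6540632} \approx -1.5289 \cdot 10^{-7}$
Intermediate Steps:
$Z{\left(o \right)} = 0$
$k{\left(q,g \right)} = q - 6 g$
$L{\left(u \right)} = -10 + u \left(8 - 6 u\right)$ ($L{\left(u \right)} = -4 + \left(\left(8 - 6 u\right) u - 6\right) = -4 + \left(u \left(8 - 6 u\right) - 6\right) = -4 + \left(-6 + u \left(8 - 6 u\right)\right) = -10 + u \left(8 - 6 u\right)$)
$\frac{1}{L^{2}{\left(Z{\left(-4 \right)} \right)} - 6540732} = \frac{1}{\left(-10 - 6 \cdot 0^{2} + 8 \cdot 0\right)^{2} - 6540732} = \frac{1}{\left(-10 - 0 + 0\right)^{2} - 6540732} = \frac{1}{\left(-10 + 0 + 0\right)^{2} - 6540732} = \frac{1}{\left(-10\right)^{2} - 6540732} = \frac{1}{100 - 6540732} = \frac{1}{-6540632} = - \frac{1}{6540632}$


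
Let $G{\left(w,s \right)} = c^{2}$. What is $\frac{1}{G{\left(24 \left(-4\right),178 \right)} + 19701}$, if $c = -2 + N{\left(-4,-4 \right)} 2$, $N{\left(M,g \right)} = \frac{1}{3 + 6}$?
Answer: $\frac{81}{1596037} \approx 5.0751 \cdot 10^{-5}$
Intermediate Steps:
$N{\left(M,g \right)} = \frac{1}{9}$
$c = - \frac{16}{9}$ ($c = -2 + \frac{1}{9} \cdot 2 = -2 + \frac{2}{9} = - \frac{16}{9} \approx -1.7778$)
$G{\left(w,s \right)} = \frac{256}{81}$ ($G{\left(w,s \right)} = \left(- \frac{16}{9}\right)^{2} = \frac{256}{81}$)
$\frac{1}{G{\left(24 \left(-4\right),178 \right)} + 19701} = \frac{1}{\frac{256}{81} + 19701} = \frac{1}{\frac{1596037}{81}} = \frac{81}{1596037}$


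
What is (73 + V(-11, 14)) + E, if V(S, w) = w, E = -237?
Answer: -150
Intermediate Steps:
(73 + V(-11, 14)) + E = (73 + 14) - 237 = 87 - 237 = -150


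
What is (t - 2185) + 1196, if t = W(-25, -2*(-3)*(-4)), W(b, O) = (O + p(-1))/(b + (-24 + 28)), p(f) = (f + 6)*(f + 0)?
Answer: -20740/21 ≈ -987.62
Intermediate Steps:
p(f) = f*(6 + f) (p(f) = (6 + f)*f = f*(6 + f))
W(b, O) = (-5 + O)/(4 + b) (W(b, O) = (O - (6 - 1))/(b + (-24 + 28)) = (O - 1*5)/(b + 4) = (O - 5)/(4 + b) = (-5 + O)/(4 + b))
t = 29/21 (t = (-5 - 2*(-3)*(-4))/(4 - 25) = (-5 + 6*(-4))/(-21) = -(-5 - 24)/21 = -1/21*(-29) = 29/21 ≈ 1.3810)
(t - 2185) + 1196 = (29/21 - 2185) + 1196 = -45856/21 + 1196 = -20740/21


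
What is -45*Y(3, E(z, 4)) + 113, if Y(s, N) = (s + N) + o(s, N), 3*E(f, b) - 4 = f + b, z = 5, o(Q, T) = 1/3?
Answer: -232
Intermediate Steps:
o(Q, T) = 1/3
E(f, b) = 4/3 + b/3 + f/3 (E(f, b) = 4/3 + (f + b)/3 = 4/3 + (b + f)/3 = 4/3 + (b/3 + f/3) = 4/3 + b/3 + f/3)
Y(s, N) = 1/3 + N + s (Y(s, N) = (s + N) + 1/3 = (N + s) + 1/3 = 1/3 + N + s)
-45*Y(3, E(z, 4)) + 113 = -45*(1/3 + (4/3 + (1/3)*4 + (1/3)*5) + 3) + 113 = -45*(1/3 + (4/3 + 4/3 + 5/3) + 3) + 113 = -45*(1/3 + 13/3 + 3) + 113 = -45*23/3 + 113 = -345 + 113 = -232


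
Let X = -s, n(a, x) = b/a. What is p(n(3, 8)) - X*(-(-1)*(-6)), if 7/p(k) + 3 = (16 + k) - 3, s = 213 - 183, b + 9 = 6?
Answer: -1613/9 ≈ -179.22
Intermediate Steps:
b = -3 (b = -9 + 6 = -3)
s = 30
n(a, x) = -3/a
X = -30 (X = -1*30 = -30)
p(k) = 7/(10 + k) (p(k) = 7/(-3 + ((16 + k) - 3)) = 7/(-3 + (13 + k)) = 7/(10 + k))
p(n(3, 8)) - X*(-(-1)*(-6)) = 7/(10 - 3/3) - (-30)*(-(-1)*(-6)) = 7/(10 - 3*⅓) - (-30)*(-1*6) = 7/(10 - 1) - (-30)*(-6) = 7/9 - 1*180 = 7*(⅑) - 180 = 7/9 - 180 = -1613/9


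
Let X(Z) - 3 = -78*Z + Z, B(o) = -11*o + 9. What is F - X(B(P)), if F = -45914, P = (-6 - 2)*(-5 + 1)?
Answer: -72328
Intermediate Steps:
P = 32 (P = -8*(-4) = 32)
B(o) = 9 - 11*o
X(Z) = 3 - 77*Z (X(Z) = 3 + (-78*Z + Z) = 3 - 77*Z)
F - X(B(P)) = -45914 - (3 - 77*(9 - 11*32)) = -45914 - (3 - 77*(9 - 352)) = -45914 - (3 - 77*(-343)) = -45914 - (3 + 26411) = -45914 - 1*26414 = -45914 - 26414 = -72328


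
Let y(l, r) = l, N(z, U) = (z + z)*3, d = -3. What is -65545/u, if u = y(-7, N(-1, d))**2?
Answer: -65545/49 ≈ -1337.7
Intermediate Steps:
N(z, U) = 6*z (N(z, U) = (2*z)*3 = 6*z)
u = 49 (u = (-7)**2 = 49)
-65545/u = -65545/49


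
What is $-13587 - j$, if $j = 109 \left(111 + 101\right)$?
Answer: $-36695$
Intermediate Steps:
$j = 23108$ ($j = 109 \cdot 212 = 23108$)
$-13587 - j = -13587 - 23108 = -36695$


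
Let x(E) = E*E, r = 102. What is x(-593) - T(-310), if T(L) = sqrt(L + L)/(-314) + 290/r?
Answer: 17933954/51 + I*sqrt(155)/157 ≈ 3.5165e+5 + 0.079299*I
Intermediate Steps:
T(L) = 145/51 - sqrt(2)*sqrt(L)/314 (T(L) = sqrt(L + L)/(-314) + 290/102 = sqrt(2*L)*(-1/314) + 290*(1/102) = (sqrt(2)*sqrt(L))*(-1/314) + 145/51 = -sqrt(2)*sqrt(L)/314 + 145/51 = 145/51 - sqrt(2)*sqrt(L)/314)
x(E) = E**2
x(-593) - T(-310) = (-593)**2 - (145/51 - sqrt(2)*sqrt(-310)/314) = 351649 - (145/51 - sqrt(2)*I*sqrt(310)/314) = 351649 - (145/51 - I*sqrt(155)/157) = 351649 + (-145/51 + I*sqrt(155)/157) = 17933954/51 + I*sqrt(155)/157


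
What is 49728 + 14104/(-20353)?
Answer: 1012099880/20353 ≈ 49727.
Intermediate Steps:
49728 + 14104/(-20353) = 49728 + 14104*(-1/20353) = 49728 - 14104/20353 = 1012099880/20353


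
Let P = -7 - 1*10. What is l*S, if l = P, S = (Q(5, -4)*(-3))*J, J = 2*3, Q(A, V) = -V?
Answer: 1224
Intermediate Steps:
J = 6
S = -72 (S = (-1*(-4)*(-3))*6 = (4*(-3))*6 = -12*6 = -72)
P = -17 (P = -7 - 10 = -17)
l = -17
l*S = -17*(-72) = 1224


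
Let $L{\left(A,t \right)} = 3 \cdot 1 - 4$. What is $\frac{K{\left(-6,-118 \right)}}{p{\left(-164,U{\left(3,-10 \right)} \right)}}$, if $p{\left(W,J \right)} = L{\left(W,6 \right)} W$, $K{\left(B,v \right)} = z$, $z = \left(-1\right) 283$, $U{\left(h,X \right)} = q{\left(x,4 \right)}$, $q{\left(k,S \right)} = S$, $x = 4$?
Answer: $- \frac{283}{164} \approx -1.7256$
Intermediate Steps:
$L{\left(A,t \right)} = -1$ ($L{\left(A,t \right)} = 3 - 4 = -1$)
$U{\left(h,X \right)} = 4$
$z = -283$
$K{\left(B,v \right)} = -283$
$p{\left(W,J \right)} = - W$
$\frac{K{\left(-6,-118 \right)}}{p{\left(-164,U{\left(3,-10 \right)} \right)}} = - \frac{283}{\left(-1\right) \left(-164\right)} = - \frac{283}{164}$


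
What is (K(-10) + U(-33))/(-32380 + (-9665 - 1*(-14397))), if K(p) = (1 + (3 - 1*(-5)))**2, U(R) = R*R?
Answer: -65/1536 ≈ -0.042318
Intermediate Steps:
U(R) = R**2
K(p) = 81 (K(p) = (1 + (3 + 5))**2 = (1 + 8)**2 = 9**2 = 81)
(K(-10) + U(-33))/(-32380 + (-9665 - 1*(-14397))) = (81 + (-33)**2)/(-32380 + (-9665 - 1*(-14397))) = (81 + 1089)/(-32380 + (-9665 + 14397)) = 1170/(-32380 + 4732) = 1170/(-27648) = 1170*(-1/27648) = -65/1536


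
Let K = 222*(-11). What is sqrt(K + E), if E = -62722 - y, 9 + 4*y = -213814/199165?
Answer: 3*I*sqrt(1148773671926585)/398330 ≈ 255.27*I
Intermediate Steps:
y = -2006299/796660 (y = -9/4 + (-213814/199165)/4 = -9/4 + (-213814*1/199165)/4 = -9/4 + (1/4)*(-213814/199165) = -9/4 - 106907/398330 = -2006299/796660 ≈ -2.5184)
E = -49966102221/796660 (E = -62722 - 1*(-2006299/796660) = -62722 + 2006299/796660 = -49966102221/796660 ≈ -62720.)
K = -2442
sqrt(K + E) = sqrt(-2442 - 49966102221/796660) = sqrt(-51911545941/796660) = 3*I*sqrt(1148773671926585)/398330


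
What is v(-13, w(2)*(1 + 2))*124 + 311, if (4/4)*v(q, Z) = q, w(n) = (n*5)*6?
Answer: -1301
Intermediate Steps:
w(n) = 30*n (w(n) = (5*n)*6 = 30*n)
v(q, Z) = q
v(-13, w(2)*(1 + 2))*124 + 311 = -13*124 + 311 = -1612 + 311 = -1301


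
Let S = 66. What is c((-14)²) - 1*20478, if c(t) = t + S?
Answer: -20216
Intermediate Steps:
c(t) = 66 + t (c(t) = t + 66 = 66 + t)
c((-14)²) - 1*20478 = (66 + (-14)²) - 1*20478 = (66 + 196) - 20478 = 262 - 20478 = -20216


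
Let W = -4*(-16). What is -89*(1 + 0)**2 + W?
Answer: -25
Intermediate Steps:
W = 64
-89*(1 + 0)**2 + W = -89*(1 + 0)**2 + 64 = -89*1**2 + 64 = -89*1 + 64 = -89 + 64 = -25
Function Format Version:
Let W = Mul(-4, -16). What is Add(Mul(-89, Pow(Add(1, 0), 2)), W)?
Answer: -25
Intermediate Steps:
W = 64
Add(Mul(-89, Pow(Add(1, 0), 2)), W) = Add(Mul(-89, Pow(Add(1, 0), 2)), 64) = Add(Mul(-89, Pow(1, 2)), 64) = Add(Mul(-89, 1), 64) = Add(-89, 64) = -25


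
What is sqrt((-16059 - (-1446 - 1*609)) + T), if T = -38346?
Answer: 5*I*sqrt(2094) ≈ 228.8*I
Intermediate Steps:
sqrt((-16059 - (-1446 - 1*609)) + T) = sqrt((-16059 - (-1446 - 1*609)) - 38346) = sqrt((-16059 - (-1446 - 609)) - 38346) = sqrt((-16059 - 1*(-2055)) - 38346) = sqrt((-16059 + 2055) - 38346) = sqrt(-14004 - 38346) = sqrt(-52350) = 5*I*sqrt(2094)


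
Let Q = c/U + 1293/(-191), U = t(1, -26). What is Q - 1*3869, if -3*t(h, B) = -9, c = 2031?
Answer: -610965/191 ≈ -3198.8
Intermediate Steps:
t(h, B) = 3 (t(h, B) = -⅓*(-9) = 3)
U = 3
Q = 128014/191 (Q = 2031/3 + 1293/(-191) = 2031*(⅓) + 1293*(-1/191) = 677 - 1293/191 = 128014/191 ≈ 670.23)
Q - 1*3869 = 128014/191 - 1*3869 = 128014/191 - 3869 = -610965/191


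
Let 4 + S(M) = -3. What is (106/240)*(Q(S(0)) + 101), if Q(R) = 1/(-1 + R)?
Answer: 14257/320 ≈ 44.553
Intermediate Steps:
S(M) = -7 (S(M) = -4 - 3 = -7)
(106/240)*(Q(S(0)) + 101) = (106/240)*(1/(-1 - 7) + 101) = (106*(1/240))*(1/(-8) + 101) = 53*(-⅛ + 101)/120 = (53/120)*(807/8) = 14257/320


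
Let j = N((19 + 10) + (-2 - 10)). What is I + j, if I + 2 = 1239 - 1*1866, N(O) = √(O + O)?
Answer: -629 + √34 ≈ -623.17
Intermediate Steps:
N(O) = √2*√O (N(O) = √(2*O) = √2*√O)
I = -629 (I = -2 + (1239 - 1*1866) = -2 + (1239 - 1866) = -2 - 627 = -629)
j = √34 (j = √2*√((19 + 10) + (-2 - 10)) = √2*√(29 - 12) = √2*√17 = √34 ≈ 5.8309)
I + j = -629 + √34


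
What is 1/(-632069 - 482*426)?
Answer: -1/837401 ≈ -1.1942e-6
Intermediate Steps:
1/(-632069 - 482*426) = 1/(-632069 - 205332) = 1/(-837401) = -1/837401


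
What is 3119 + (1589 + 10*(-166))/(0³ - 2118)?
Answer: 6606113/2118 ≈ 3119.0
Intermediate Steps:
3119 + (1589 + 10*(-166))/(0³ - 2118) = 3119 + (1589 - 1660)/(0 - 2118) = 3119 - 71/(-2118) = 3119 - 71*(-1/2118) = 3119 + 71/2118 = 6606113/2118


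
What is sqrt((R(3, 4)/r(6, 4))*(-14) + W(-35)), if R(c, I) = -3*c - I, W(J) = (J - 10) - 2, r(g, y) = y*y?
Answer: I*sqrt(570)/4 ≈ 5.9687*I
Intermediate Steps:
r(g, y) = y**2
W(J) = -12 + J (W(J) = (-10 + J) - 2 = -12 + J)
R(c, I) = -I - 3*c
sqrt((R(3, 4)/r(6, 4))*(-14) + W(-35)) = sqrt(((-1*4 - 3*3)/(4**2))*(-14) + (-12 - 35)) = sqrt(((-4 - 9)/16)*(-14) - 47) = sqrt(((1/16)*(-13))*(-14) - 47) = sqrt(-13/16*(-14) - 47) = sqrt(91/8 - 47) = sqrt(-285/8) = I*sqrt(570)/4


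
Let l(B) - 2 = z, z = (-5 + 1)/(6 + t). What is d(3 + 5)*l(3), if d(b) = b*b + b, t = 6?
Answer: 120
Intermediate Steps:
z = -⅓ (z = (-5 + 1)/(6 + 6) = -4/12 = -4*1/12 = -⅓ ≈ -0.33333)
l(B) = 5/3 (l(B) = 2 - ⅓ = 5/3)
d(b) = b + b² (d(b) = b² + b = b + b²)
d(3 + 5)*l(3) = ((3 + 5)*(1 + (3 + 5)))*(5/3) = (8*(1 + 8))*(5/3) = (8*9)*(5/3) = 72*(5/3) = 120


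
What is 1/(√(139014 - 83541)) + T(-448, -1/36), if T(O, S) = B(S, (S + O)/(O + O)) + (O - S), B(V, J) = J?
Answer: -4811221/10752 + √33/1353 ≈ -447.47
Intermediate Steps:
T(O, S) = O - S + (O + S)/(2*O) (T(O, S) = (S + O)/(O + O) + (O - S) = (O + S)/((2*O)) + (O - S) = (O + S)*(1/(2*O)) + (O - S) = (O + S)/(2*O) + (O - S) = O - S + (O + S)/(2*O))
1/(√(139014 - 83541)) + T(-448, -1/36) = 1/(√(139014 - 83541)) + (½ - 448 - (-1)/36 + (½)*(-1/36)/(-448)) = 1/(√55473) + (½ - 448 - (-1)/36 + (½)*(-1*1/36)*(-1/448)) = 1/(41*√33) + (½ - 448 - 1*(-1/36) + (½)*(-1/36)*(-1/448)) = √33/1353 + (½ - 448 + 1/36 + 1/32256) = √33/1353 - 4811221/10752 = -4811221/10752 + √33/1353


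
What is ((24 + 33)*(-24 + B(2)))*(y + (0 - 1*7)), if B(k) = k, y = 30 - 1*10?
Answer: -16302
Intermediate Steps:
y = 20 (y = 30 - 10 = 20)
((24 + 33)*(-24 + B(2)))*(y + (0 - 1*7)) = ((24 + 33)*(-24 + 2))*(20 + (0 - 1*7)) = (57*(-22))*(20 + (0 - 7)) = -1254*(20 - 7) = -1254*13 = -16302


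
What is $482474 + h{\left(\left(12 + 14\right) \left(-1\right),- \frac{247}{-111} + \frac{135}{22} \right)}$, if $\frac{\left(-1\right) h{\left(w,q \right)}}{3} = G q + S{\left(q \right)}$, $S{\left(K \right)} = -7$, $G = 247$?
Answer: $\frac{387707437}{814} \approx 4.763 \cdot 10^{5}$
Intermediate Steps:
$h{\left(w,q \right)} = 21 - 741 q$ ($h{\left(w,q \right)} = - 3 \left(247 q - 7\right) = - 3 \left(-7 + 247 q\right) = 21 - 741 q$)
$482474 + h{\left(\left(12 + 14\right) \left(-1\right),- \frac{247}{-111} + \frac{135}{22} \right)} = 482474 + \left(21 - 741 \left(- \frac{247}{-111} + \frac{135}{22}\right)\right) = 482474 + \left(21 - 741 \left(\left(-247\right) \left(- \frac{1}{111}\right) + 135 \cdot \frac{1}{22}\right)\right) = 482474 + \left(21 - 741 \left(\frac{247}{111} + \frac{135}{22}\right)\right) = 482474 + \left(21 - \frac{5043493}{814}\right) = 482474 - \frac{5026399}{814} = \frac{387707437}{814}$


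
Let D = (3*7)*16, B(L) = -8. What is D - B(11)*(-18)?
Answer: 192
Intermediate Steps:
D = 336 (D = 21*16 = 336)
D - B(11)*(-18) = 336 - (-8)*(-18) = 336 - 1*144 = 336 - 144 = 192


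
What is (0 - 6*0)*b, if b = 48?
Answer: 0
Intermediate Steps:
(0 - 6*0)*b = (0 - 6*0)*48 = (0 + 0)*48 = 0*48 = 0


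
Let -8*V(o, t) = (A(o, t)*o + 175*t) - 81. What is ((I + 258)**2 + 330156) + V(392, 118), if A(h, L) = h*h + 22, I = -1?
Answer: -57095841/8 ≈ -7.1370e+6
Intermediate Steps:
A(h, L) = 22 + h**2 (A(h, L) = h**2 + 22 = 22 + h**2)
V(o, t) = 81/8 - 175*t/8 - o*(22 + o**2)/8 (V(o, t) = -(((22 + o**2)*o + 175*t) - 81)/8 = -((o*(22 + o**2) + 175*t) - 81)/8 = -((175*t + o*(22 + o**2)) - 81)/8 = -(-81 + 175*t + o*(22 + o**2))/8 = 81/8 - 175*t/8 - o*(22 + o**2)/8)
((I + 258)**2 + 330156) + V(392, 118) = ((-1 + 258)**2 + 330156) + (81/8 - 175/8*118 - 1/8*392*(22 + 392**2)) = (257**2 + 330156) + (81/8 - 10325/4 - 1/8*392*(22 + 153664)) = (66049 + 330156) + (81/8 - 10325/4 - 1/8*392*153686) = 396205 + (81/8 - 10325/4 - 7530614) = 396205 - 60265481/8 = -57095841/8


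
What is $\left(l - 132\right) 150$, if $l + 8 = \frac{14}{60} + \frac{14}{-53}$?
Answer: $- \frac{1113245}{53} \approx -21005.0$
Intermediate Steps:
$l = - \frac{12769}{1590}$ ($l = -8 + \left(\frac{14}{60} + \frac{14}{-53}\right) = -8 + \left(14 \cdot \frac{1}{60} + 14 \left(- \frac{1}{53}\right)\right) = -8 + \left(\frac{7}{30} - \frac{14}{53}\right) = -8 - \frac{49}{1590} = - \frac{12769}{1590} \approx -8.0308$)
$\left(l - 132\right) 150 = \left(- \frac{12769}{1590} - 132\right) 150 = \left(- \frac{222649}{1590}\right) 150 = - \frac{1113245}{53}$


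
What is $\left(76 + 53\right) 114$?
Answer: $14706$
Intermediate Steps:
$\left(76 + 53\right) 114 = 129 \cdot 114 = 14706$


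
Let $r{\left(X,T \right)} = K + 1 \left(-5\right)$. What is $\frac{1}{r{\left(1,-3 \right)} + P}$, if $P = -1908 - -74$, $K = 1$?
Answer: $- \frac{1}{1838} \approx -0.00054407$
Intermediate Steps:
$P = -1834$ ($P = -1908 + 74 = -1834$)
$r{\left(X,T \right)} = -4$ ($r{\left(X,T \right)} = 1 + 1 \left(-5\right) = 1 - 5 = -4$)
$\frac{1}{r{\left(1,-3 \right)} + P} = \frac{1}{-4 - 1834} = \frac{1}{-1838} = - \frac{1}{1838}$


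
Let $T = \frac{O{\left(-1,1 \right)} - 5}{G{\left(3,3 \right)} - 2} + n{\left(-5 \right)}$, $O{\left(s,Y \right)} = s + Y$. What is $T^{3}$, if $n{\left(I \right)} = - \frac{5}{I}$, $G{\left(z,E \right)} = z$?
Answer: $-64$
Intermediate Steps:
$O{\left(s,Y \right)} = Y + s$
$T = -4$ ($T = \frac{\left(1 - 1\right) - 5}{3 - 2} - \frac{5}{-5} = \frac{0 - 5}{1} - -1 = \left(-5\right) 1 + 1 = -5 + 1 = -4$)
$T^{3} = \left(-4\right)^{3} = -64$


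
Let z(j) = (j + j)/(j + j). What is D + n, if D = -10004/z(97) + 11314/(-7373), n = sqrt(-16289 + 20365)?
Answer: -73770806/7373 + 2*sqrt(1019) ≈ -9941.7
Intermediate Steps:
z(j) = 1 (z(j) = (2*j)/((2*j)) = (2*j)*(1/(2*j)) = 1)
n = 2*sqrt(1019) (n = sqrt(4076) = 2*sqrt(1019) ≈ 63.844)
D = -73770806/7373 (D = -10004/1 + 11314/(-7373) = -10004*1 + 11314*(-1/7373) = -10004 - 11314/7373 = -73770806/7373 ≈ -10006.)
D + n = -73770806/7373 + 2*sqrt(1019)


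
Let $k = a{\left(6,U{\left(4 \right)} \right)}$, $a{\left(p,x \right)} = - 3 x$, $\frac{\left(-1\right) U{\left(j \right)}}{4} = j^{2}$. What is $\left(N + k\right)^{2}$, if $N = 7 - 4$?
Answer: $38025$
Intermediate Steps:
$U{\left(j \right)} = - 4 j^{2}$
$N = 3$ ($N = 7 - 4 = 3$)
$k = 192$ ($k = - 3 \left(- 4 \cdot 4^{2}\right) = - 3 \left(\left(-4\right) 16\right) = \left(-3\right) \left(-64\right) = 192$)
$\left(N + k\right)^{2} = \left(3 + 192\right)^{2} = 195^{2} = 38025$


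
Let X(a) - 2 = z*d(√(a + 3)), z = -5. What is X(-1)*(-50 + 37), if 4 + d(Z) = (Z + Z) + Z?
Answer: -286 + 195*√2 ≈ -10.228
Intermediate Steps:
d(Z) = -4 + 3*Z (d(Z) = -4 + ((Z + Z) + Z) = -4 + (2*Z + Z) = -4 + 3*Z)
X(a) = 22 - 15*√(3 + a) (X(a) = 2 - 5*(-4 + 3*√(a + 3)) = 2 - 5*(-4 + 3*√(3 + a)) = 2 + (20 - 15*√(3 + a)) = 22 - 15*√(3 + a))
X(-1)*(-50 + 37) = (22 - 15*√(3 - 1))*(-50 + 37) = (22 - 15*√2)*(-13) = -286 + 195*√2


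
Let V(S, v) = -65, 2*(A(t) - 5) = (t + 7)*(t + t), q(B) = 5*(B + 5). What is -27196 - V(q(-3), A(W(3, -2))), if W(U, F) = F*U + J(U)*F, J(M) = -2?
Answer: -27131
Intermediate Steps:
q(B) = 25 + 5*B (q(B) = 5*(5 + B) = 25 + 5*B)
W(U, F) = -2*F + F*U (W(U, F) = F*U - 2*F = -2*F + F*U)
A(t) = 5 + t*(7 + t) (A(t) = 5 + ((t + 7)*(t + t))/2 = 5 + ((7 + t)*(2*t))/2 = 5 + (2*t*(7 + t))/2 = 5 + t*(7 + t))
-27196 - V(q(-3), A(W(3, -2))) = -27196 - 1*(-65) = -27196 + 65 = -27131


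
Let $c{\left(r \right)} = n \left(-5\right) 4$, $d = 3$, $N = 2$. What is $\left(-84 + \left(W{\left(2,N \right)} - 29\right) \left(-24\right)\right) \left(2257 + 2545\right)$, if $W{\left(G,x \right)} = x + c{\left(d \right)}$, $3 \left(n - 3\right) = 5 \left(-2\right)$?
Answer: $1940008$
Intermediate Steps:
$n = - \frac{1}{3}$ ($n = 3 + \frac{5 \left(-2\right)}{3} = 3 + \frac{1}{3} \left(-10\right) = 3 - \frac{10}{3} = - \frac{1}{3} \approx -0.33333$)
$c{\left(r \right)} = \frac{20}{3}$ ($c{\left(r \right)} = \left(- \frac{1}{3}\right) \left(-5\right) 4 = \frac{5}{3} \cdot 4 = \frac{20}{3}$)
$W{\left(G,x \right)} = \frac{20}{3} + x$ ($W{\left(G,x \right)} = x + \frac{20}{3} = \frac{20}{3} + x$)
$\left(-84 + \left(W{\left(2,N \right)} - 29\right) \left(-24\right)\right) \left(2257 + 2545\right) = \left(-84 + \left(\left(\frac{20}{3} + 2\right) - 29\right) \left(-24\right)\right) \left(2257 + 2545\right) = \left(-84 + \left(\frac{26}{3} - 29\right) \left(-24\right)\right) 4802 = \left(-84 - -488\right) 4802 = \left(-84 + 488\right) 4802 = 404 \cdot 4802 = 1940008$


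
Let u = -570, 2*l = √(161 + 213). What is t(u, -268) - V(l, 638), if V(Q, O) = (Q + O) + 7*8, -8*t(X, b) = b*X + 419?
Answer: -158731/8 - √374/2 ≈ -19851.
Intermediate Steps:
l = √374/2 (l = √(161 + 213)/2 = √374/2 ≈ 9.6695)
t(X, b) = -419/8 - X*b/8 (t(X, b) = -(b*X + 419)/8 = -(X*b + 419)/8 = -(419 + X*b)/8 = -419/8 - X*b/8)
V(Q, O) = 56 + O + Q (V(Q, O) = (O + Q) + 56 = 56 + O + Q)
t(u, -268) - V(l, 638) = (-419/8 - ⅛*(-570)*(-268)) - (56 + 638 + √374/2) = (-419/8 - 19095) - (694 + √374/2) = -153179/8 + (-694 - √374/2) = -158731/8 - √374/2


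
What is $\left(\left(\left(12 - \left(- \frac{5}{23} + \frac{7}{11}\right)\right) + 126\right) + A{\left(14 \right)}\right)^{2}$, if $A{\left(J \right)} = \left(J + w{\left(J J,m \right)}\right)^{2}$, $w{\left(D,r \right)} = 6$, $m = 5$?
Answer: $\frac{18498176064}{64009} \approx 2.8899 \cdot 10^{5}$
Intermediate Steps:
$A{\left(J \right)} = \left(6 + J\right)^{2}$ ($A{\left(J \right)} = \left(J + 6\right)^{2} = \left(6 + J\right)^{2}$)
$\left(\left(\left(12 - \left(- \frac{5}{23} + \frac{7}{11}\right)\right) + 126\right) + A{\left(14 \right)}\right)^{2} = \left(\left(\left(12 - \left(- \frac{5}{23} + \frac{7}{11}\right)\right) + 126\right) + \left(6 + 14\right)^{2}\right)^{2} = \left(\left(\left(12 - \frac{106}{253}\right) + 126\right) + 20^{2}\right)^{2} = \left(\left(\left(12 + \left(\frac{5}{23} - \frac{7}{11}\right)\right) + 126\right) + 400\right)^{2} = \left(\left(\left(12 - \frac{106}{253}\right) + 126\right) + 400\right)^{2} = \left(\left(\frac{2930}{253} + 126\right) + 400\right)^{2} = \left(\frac{34808}{253} + 400\right)^{2} = \left(\frac{136008}{253}\right)^{2} = \frac{18498176064}{64009}$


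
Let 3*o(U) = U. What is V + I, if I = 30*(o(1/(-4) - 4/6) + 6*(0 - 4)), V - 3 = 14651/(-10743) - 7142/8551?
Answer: -44606760727/61242262 ≈ -728.37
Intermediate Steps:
o(U) = U/3
V = 73582972/91863393 (V = 3 + (14651/(-10743) - 7142/8551) = 3 + (14651*(-1/10743) - 7142*1/8551) = 3 + (-14651/10743 - 7142/8551) = 3 - 202007207/91863393 = 73582972/91863393 ≈ 0.80100)
I = -4375/6 (I = 30*((1/(-4) - 4/6)/3 + 6*(0 - 4)) = 30*((1*(-1/4) - 4*1/6)/3 + 6*(-4)) = 30*((-1/4 - 2/3)/3 - 24) = 30*((1/3)*(-11/12) - 24) = 30*(-11/36 - 24) = 30*(-875/36) = -4375/6 ≈ -729.17)
V + I = 73582972/91863393 - 4375/6 = -44606760727/61242262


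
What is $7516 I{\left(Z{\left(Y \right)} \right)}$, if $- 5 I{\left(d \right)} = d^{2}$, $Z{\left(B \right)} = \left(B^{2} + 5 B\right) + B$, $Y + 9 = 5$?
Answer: $- \frac{481024}{5} \approx -96205.0$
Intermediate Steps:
$Y = -4$ ($Y = -9 + 5 = -4$)
$Z{\left(B \right)} = B^{2} + 6 B$
$I{\left(d \right)} = - \frac{d^{2}}{5}$
$7516 I{\left(Z{\left(Y \right)} \right)} = 7516 \left(- \frac{\left(- 4 \left(6 - 4\right)\right)^{2}}{5}\right) = 7516 \left(- \frac{\left(\left(-4\right) 2\right)^{2}}{5}\right) = 7516 \left(- \frac{\left(-8\right)^{2}}{5}\right) = 7516 \left(\left(- \frac{1}{5}\right) 64\right) = 7516 \left(- \frac{64}{5}\right) = - \frac{481024}{5}$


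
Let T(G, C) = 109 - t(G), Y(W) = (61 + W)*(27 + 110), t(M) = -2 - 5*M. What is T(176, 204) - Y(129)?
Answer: -25039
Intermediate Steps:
Y(W) = 8357 + 137*W (Y(W) = (61 + W)*137 = 8357 + 137*W)
T(G, C) = 111 + 5*G (T(G, C) = 109 - (-2 - 5*G) = 109 + (2 + 5*G) = 111 + 5*G)
T(176, 204) - Y(129) = (111 + 5*176) - (8357 + 137*129) = (111 + 880) - (8357 + 17673) = 991 - 1*26030 = 991 - 26030 = -25039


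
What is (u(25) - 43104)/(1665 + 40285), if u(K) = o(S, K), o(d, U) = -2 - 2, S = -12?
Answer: -21554/20975 ≈ -1.0276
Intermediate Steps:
o(d, U) = -4
u(K) = -4
(u(25) - 43104)/(1665 + 40285) = (-4 - 43104)/(1665 + 40285) = -43108/41950 = -43108*1/41950 = -21554/20975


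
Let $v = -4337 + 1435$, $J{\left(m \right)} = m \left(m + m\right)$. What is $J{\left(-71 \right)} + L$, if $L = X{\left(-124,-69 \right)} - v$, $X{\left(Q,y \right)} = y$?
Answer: $12915$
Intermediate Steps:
$J{\left(m \right)} = 2 m^{2}$ ($J{\left(m \right)} = m 2 m = 2 m^{2}$)
$v = -2902$
$L = 2833$ ($L = -69 - -2902 = -69 + 2902 = 2833$)
$J{\left(-71 \right)} + L = 2 \left(-71\right)^{2} + 2833 = 2 \cdot 5041 + 2833 = 10082 + 2833 = 12915$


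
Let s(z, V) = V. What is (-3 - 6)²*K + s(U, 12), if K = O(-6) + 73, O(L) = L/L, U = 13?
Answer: 6006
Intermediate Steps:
O(L) = 1
K = 74 (K = 1 + 73 = 74)
(-3 - 6)²*K + s(U, 12) = (-3 - 6)²*74 + 12 = (-9)²*74 + 12 = 81*74 + 12 = 5994 + 12 = 6006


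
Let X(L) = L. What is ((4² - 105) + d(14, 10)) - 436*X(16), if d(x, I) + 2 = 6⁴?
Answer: -5771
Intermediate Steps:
d(x, I) = 1294 (d(x, I) = -2 + 6⁴ = -2 + 1296 = 1294)
((4² - 105) + d(14, 10)) - 436*X(16) = ((4² - 105) + 1294) - 436*16 = ((16 - 105) + 1294) - 6976 = (-89 + 1294) - 6976 = 1205 - 6976 = -5771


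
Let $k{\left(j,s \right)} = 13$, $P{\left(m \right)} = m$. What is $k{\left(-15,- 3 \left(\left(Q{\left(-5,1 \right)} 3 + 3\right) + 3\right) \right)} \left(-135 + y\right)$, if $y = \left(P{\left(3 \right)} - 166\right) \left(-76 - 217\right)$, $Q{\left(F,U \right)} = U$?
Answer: $619112$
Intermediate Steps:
$y = 47759$ ($y = \left(3 - 166\right) \left(-76 - 217\right) = \left(3 - 166\right) \left(-293\right) = \left(-163\right) \left(-293\right) = 47759$)
$k{\left(-15,- 3 \left(\left(Q{\left(-5,1 \right)} 3 + 3\right) + 3\right) \right)} \left(-135 + y\right) = 13 \left(-135 + 47759\right) = 13 \cdot 47624 = 619112$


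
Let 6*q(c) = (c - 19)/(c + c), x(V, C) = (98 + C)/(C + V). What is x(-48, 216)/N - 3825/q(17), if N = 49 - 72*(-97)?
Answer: 230489695957/590772 ≈ 3.9015e+5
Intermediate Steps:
x(V, C) = (98 + C)/(C + V)
N = 7033 (N = 49 + 6984 = 7033)
q(c) = (-19 + c)/(12*c) (q(c) = ((c - 19)/(c + c))/6 = ((-19 + c)/((2*c)))/6 = ((-19 + c)*(1/(2*c)))/6 = ((-19 + c)/(2*c))/6 = (-19 + c)/(12*c))
x(-48, 216)/N - 3825/q(17) = ((98 + 216)/(216 - 48))/7033 - 3825*204/(-19 + 17) = (314/168)*(1/7033) - 3825/((1/12)*(1/17)*(-2)) = ((1/168)*314)*(1/7033) - 3825/(-1/102) = (157/84)*(1/7033) - 3825*(-102) = 157/590772 + 390150 = 230489695957/590772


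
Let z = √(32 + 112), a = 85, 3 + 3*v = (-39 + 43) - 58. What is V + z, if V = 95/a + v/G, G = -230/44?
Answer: 32751/1955 ≈ 16.752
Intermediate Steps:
v = -19 (v = -1 + ((-39 + 43) - 58)/3 = -1 + (4 - 58)/3 = -1 + (⅓)*(-54) = -1 - 18 = -19)
G = -115/22 (G = -230*1/44 = -115/22 ≈ -5.2273)
V = 9291/1955 (V = 95/85 - 19/(-115/22) = 95*(1/85) - 19*(-22/115) = 19/17 + 418/115 = 9291/1955 ≈ 4.7524)
z = 12 (z = √144 = 12)
V + z = 9291/1955 + 12 = 32751/1955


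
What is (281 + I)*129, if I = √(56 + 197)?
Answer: 36249 + 129*√253 ≈ 38301.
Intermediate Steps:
I = √253 ≈ 15.906
(281 + I)*129 = (281 + √253)*129 = 36249 + 129*√253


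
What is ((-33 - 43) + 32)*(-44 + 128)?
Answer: -3696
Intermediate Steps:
((-33 - 43) + 32)*(-44 + 128) = (-76 + 32)*84 = -44*84 = -3696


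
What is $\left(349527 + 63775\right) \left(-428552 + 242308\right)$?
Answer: $-76975017688$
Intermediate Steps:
$\left(349527 + 63775\right) \left(-428552 + 242308\right) = 413302 \left(-186244\right) = -76975017688$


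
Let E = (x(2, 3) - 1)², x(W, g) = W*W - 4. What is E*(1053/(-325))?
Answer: -81/25 ≈ -3.2400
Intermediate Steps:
x(W, g) = -4 + W² (x(W, g) = W² - 4 = -4 + W²)
E = 1 (E = ((-4 + 2²) - 1)² = ((-4 + 4) - 1)² = (0 - 1)² = (-1)² = 1)
E*(1053/(-325)) = 1*(1053/(-325)) = 1*(1053*(-1/325)) = 1*(-81/25) = -81/25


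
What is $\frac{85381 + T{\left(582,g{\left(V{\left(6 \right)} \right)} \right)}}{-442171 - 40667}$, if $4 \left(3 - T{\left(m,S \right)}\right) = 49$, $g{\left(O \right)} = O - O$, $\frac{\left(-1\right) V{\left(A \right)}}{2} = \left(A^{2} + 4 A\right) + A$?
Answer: $- \frac{113829}{643784} \approx -0.17681$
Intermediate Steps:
$V{\left(A \right)} = - 10 A - 2 A^{2}$ ($V{\left(A \right)} = - 2 \left(\left(A^{2} + 4 A\right) + A\right) = - 2 \left(A^{2} + 5 A\right) = - 10 A - 2 A^{2}$)
$g{\left(O \right)} = 0$
$T{\left(m,S \right)} = - \frac{37}{4}$ ($T{\left(m,S \right)} = 3 - \frac{49}{4} = - \frac{37}{4}$)
$\frac{85381 + T{\left(582,g{\left(V{\left(6 \right)} \right)} \right)}}{-442171 - 40667} = \frac{85381 - \frac{37}{4}}{-442171 - 40667} = \frac{341487}{4 \left(-482838\right)} = \frac{341487}{4} \left(- \frac{1}{482838}\right) = - \frac{113829}{643784}$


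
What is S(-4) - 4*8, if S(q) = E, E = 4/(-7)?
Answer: -228/7 ≈ -32.571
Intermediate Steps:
E = -4/7 (E = 4*(-⅐) = -4/7 ≈ -0.57143)
S(q) = -4/7
S(-4) - 4*8 = -4/7 - 4*8 = -4/7 - 32 = -228/7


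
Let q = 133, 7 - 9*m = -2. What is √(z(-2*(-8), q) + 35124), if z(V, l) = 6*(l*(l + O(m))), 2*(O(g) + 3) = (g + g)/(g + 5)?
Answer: √138997 ≈ 372.82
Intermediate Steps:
m = 1 (m = 7/9 - ⅑*(-2) = 7/9 + 2/9 = 1)
O(g) = -3 + g/(5 + g) (O(g) = -3 + ((g + g)/(g + 5))/2 = -3 + ((2*g)/(5 + g))/2 = -3 + (2*g/(5 + g))/2 = -3 + g/(5 + g))
z(V, l) = 6*l*(-17/6 + l) (z(V, l) = 6*(l*(l + (-15 - 2*1)/(5 + 1))) = 6*(l*(l + (-15 - 2)/6)) = 6*(l*(l + (⅙)*(-17))) = 6*(l*(l - 17/6)) = 6*(l*(-17/6 + l)) = 6*l*(-17/6 + l))
√(z(-2*(-8), q) + 35124) = √(133*(-17 + 6*133) + 35124) = √(133*(-17 + 798) + 35124) = √(133*781 + 35124) = √(103873 + 35124) = √138997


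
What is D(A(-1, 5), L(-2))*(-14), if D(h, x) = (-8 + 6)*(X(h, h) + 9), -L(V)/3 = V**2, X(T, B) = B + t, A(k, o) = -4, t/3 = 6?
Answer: 644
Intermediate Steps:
t = 18 (t = 3*6 = 18)
X(T, B) = 18 + B (X(T, B) = B + 18 = 18 + B)
L(V) = -3*V**2
D(h, x) = -54 - 2*h (D(h, x) = (-8 + 6)*((18 + h) + 9) = -2*(27 + h) = -54 - 2*h)
D(A(-1, 5), L(-2))*(-14) = (-54 - 2*(-4))*(-14) = (-54 + 8)*(-14) = -46*(-14) = 644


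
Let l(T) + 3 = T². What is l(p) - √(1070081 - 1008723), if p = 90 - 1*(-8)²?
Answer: 673 - √61358 ≈ 425.29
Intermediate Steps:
p = 26 (p = 90 - 1*64 = 90 - 64 = 26)
l(T) = -3 + T²
l(p) - √(1070081 - 1008723) = (-3 + 26²) - √(1070081 - 1008723) = (-3 + 676) - √61358 = 673 - √61358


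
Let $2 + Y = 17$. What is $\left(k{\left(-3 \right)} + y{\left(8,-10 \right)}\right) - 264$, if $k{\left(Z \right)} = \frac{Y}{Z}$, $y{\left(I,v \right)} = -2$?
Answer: $-271$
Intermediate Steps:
$Y = 15$ ($Y = -2 + 17 = 15$)
$k{\left(Z \right)} = \frac{15}{Z}$
$\left(k{\left(-3 \right)} + y{\left(8,-10 \right)}\right) - 264 = \left(\frac{15}{-3} - 2\right) - 264 = \left(15 \left(- \frac{1}{3}\right) - 2\right) - 264 = \left(-5 - 2\right) - 264 = -7 - 264 = -271$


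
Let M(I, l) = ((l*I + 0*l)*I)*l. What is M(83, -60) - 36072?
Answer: 24764328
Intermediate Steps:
M(I, l) = I²*l² (M(I, l) = ((I*l + 0)*I)*l = ((I*l)*I)*l = (l*I²)*l = I²*l²)
M(83, -60) - 36072 = 83²*(-60)² - 36072 = 6889*3600 - 36072 = 24800400 - 36072 = 24764328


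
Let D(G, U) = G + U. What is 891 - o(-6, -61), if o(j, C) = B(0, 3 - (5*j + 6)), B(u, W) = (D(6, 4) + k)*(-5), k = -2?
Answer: 931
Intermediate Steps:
B(u, W) = -40 (B(u, W) = ((6 + 4) - 2)*(-5) = (10 - 2)*(-5) = 8*(-5) = -40)
o(j, C) = -40
891 - o(-6, -61) = 891 - 1*(-40) = 891 + 40 = 931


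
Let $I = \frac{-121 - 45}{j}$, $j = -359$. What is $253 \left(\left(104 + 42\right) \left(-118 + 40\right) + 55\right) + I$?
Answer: $- \frac{1029342225}{359} \approx -2.8672 \cdot 10^{6}$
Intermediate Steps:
$I = \frac{166}{359}$ ($I = \frac{-121 - 45}{-359} = \left(-166\right) \left(- \frac{1}{359}\right) = \frac{166}{359} \approx 0.4624$)
$253 \left(\left(104 + 42\right) \left(-118 + 40\right) + 55\right) + I = 253 \left(\left(104 + 42\right) \left(-118 + 40\right) + 55\right) + \frac{166}{359} = 253 \left(146 \left(-78\right) + 55\right) + \frac{166}{359} = 253 \left(-11388 + 55\right) + \frac{166}{359} = 253 \left(-11333\right) + \frac{166}{359} = -2867249 + \frac{166}{359} = - \frac{1029342225}{359}$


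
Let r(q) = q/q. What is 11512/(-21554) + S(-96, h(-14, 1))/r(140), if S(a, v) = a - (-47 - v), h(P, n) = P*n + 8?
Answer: -598491/10777 ≈ -55.534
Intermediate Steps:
r(q) = 1
h(P, n) = 8 + P*n
S(a, v) = 47 + a + v (S(a, v) = a + (47 + v) = 47 + a + v)
11512/(-21554) + S(-96, h(-14, 1))/r(140) = 11512/(-21554) + (47 - 96 + (8 - 14*1))/1 = 11512*(-1/21554) + (47 - 96 + (8 - 14))*1 = -5756/10777 + (47 - 96 - 6)*1 = -5756/10777 - 55*1 = -5756/10777 - 55 = -598491/10777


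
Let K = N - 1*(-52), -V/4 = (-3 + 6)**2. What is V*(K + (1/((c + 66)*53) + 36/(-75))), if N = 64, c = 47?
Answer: -622665252/149725 ≈ -4158.7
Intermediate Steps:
V = -36 (V = -4*(-3 + 6)**2 = -4*3**2 = -4*9 = -36)
K = 116 (K = 64 - 1*(-52) = 64 + 52 = 116)
V*(K + (1/((c + 66)*53) + 36/(-75))) = -36*(116 + (1/((47 + 66)*53) + 36/(-75))) = -36*(116 + ((1/53)/113 + 36*(-1/75))) = -36*(116 + ((1/113)*(1/53) - 12/25)) = -36*(116 + (1/5989 - 12/25)) = -36*(116 - 71843/149725) = -36*17296257/149725 = -622665252/149725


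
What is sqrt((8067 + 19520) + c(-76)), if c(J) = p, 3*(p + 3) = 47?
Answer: sqrt(248397)/3 ≈ 166.13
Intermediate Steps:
p = 38/3 (p = -3 + (1/3)*47 = -3 + 47/3 = 38/3 ≈ 12.667)
c(J) = 38/3
sqrt((8067 + 19520) + c(-76)) = sqrt((8067 + 19520) + 38/3) = sqrt(27587 + 38/3) = sqrt(82799/3) = sqrt(248397)/3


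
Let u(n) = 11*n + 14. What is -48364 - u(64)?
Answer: -49082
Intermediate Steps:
u(n) = 14 + 11*n
-48364 - u(64) = -48364 - (14 + 11*64) = -48364 - (14 + 704) = -48364 - 1*718 = -48364 - 718 = -49082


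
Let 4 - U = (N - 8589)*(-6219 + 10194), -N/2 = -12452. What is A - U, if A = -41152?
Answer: 64810969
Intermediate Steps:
N = 24904 (N = -2*(-12452) = 24904)
U = -64852121 (U = 4 - (24904 - 8589)*(-6219 + 10194) = 4 - 16315*3975 = 4 - 1*64852125 = 4 - 64852125 = -64852121)
A - U = -41152 - 1*(-64852121) = -41152 + 64852121 = 64810969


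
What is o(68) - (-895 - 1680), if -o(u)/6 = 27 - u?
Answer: 2821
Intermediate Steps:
o(u) = -162 + 6*u (o(u) = -6*(27 - u) = -162 + 6*u)
o(68) - (-895 - 1680) = (-162 + 6*68) - (-895 - 1680) = (-162 + 408) - 1*(-2575) = 246 + 2575 = 2821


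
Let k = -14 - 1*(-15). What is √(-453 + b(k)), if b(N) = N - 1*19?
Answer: I*√471 ≈ 21.703*I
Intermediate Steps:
k = 1 (k = -14 + 15 = 1)
b(N) = -19 + N (b(N) = N - 19 = -19 + N)
√(-453 + b(k)) = √(-453 + (-19 + 1)) = √(-453 - 18) = √(-471) = I*√471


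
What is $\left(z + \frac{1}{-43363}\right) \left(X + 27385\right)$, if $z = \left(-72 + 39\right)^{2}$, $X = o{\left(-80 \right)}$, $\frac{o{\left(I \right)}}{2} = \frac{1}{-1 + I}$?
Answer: $\frac{104747716389998}{3512403} \approx 2.9822 \cdot 10^{7}$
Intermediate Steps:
$o{\left(I \right)} = \frac{2}{-1 + I}$
$X = - \frac{2}{81}$ ($X = \frac{2}{-1 - 80} = \frac{2}{-81} = 2 \left(- \frac{1}{81}\right) = - \frac{2}{81} \approx -0.024691$)
$z = 1089$ ($z = \left(-33\right)^{2} = 1089$)
$\left(z + \frac{1}{-43363}\right) \left(X + 27385\right) = \left(1089 + \frac{1}{-43363}\right) \left(- \frac{2}{81} + 27385\right) = \left(1089 - \frac{1}{43363}\right) \frac{2218183}{81} = \frac{47222306}{43363} \cdot \frac{2218183}{81} = \frac{104747716389998}{3512403}$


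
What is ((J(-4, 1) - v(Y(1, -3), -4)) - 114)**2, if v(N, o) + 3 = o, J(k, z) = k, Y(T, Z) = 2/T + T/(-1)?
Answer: 12321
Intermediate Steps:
Y(T, Z) = -T + 2/T (Y(T, Z) = 2/T + T*(-1) = 2/T - T = -T + 2/T)
v(N, o) = -3 + o
((J(-4, 1) - v(Y(1, -3), -4)) - 114)**2 = ((-4 - (-3 - 4)) - 114)**2 = ((-4 - 1*(-7)) - 114)**2 = ((-4 + 7) - 114)**2 = (3 - 114)**2 = (-111)**2 = 12321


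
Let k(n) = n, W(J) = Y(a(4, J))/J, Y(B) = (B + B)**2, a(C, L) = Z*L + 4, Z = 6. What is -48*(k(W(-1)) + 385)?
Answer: -17712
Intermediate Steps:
a(C, L) = 4 + 6*L (a(C, L) = 6*L + 4 = 4 + 6*L)
Y(B) = 4*B**2 (Y(B) = (2*B)**2 = 4*B**2)
W(J) = 4*(4 + 6*J)**2/J (W(J) = (4*(4 + 6*J)**2)/J = 4*(4 + 6*J)**2/J)
-48*(k(W(-1)) + 385) = -48*(16*(2 + 3*(-1))**2/(-1) + 385) = -48*(16*(-1)*(2 - 3)**2 + 385) = -48*(16*(-1)*(-1)**2 + 385) = -48*(16*(-1)*1 + 385) = -48*(-16 + 385) = -48*369 = -17712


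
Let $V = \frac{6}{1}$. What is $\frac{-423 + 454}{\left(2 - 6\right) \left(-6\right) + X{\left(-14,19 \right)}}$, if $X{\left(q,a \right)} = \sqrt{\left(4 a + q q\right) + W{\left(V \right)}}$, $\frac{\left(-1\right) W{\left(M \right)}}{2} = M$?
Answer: $\frac{186}{79} - \frac{31 \sqrt{65}}{158} \approx 0.7726$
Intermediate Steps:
$V = 6$ ($V = 6 \cdot 1 = 6$)
$W{\left(M \right)} = - 2 M$
$X{\left(q,a \right)} = \sqrt{-12 + q^{2} + 4 a}$ ($X{\left(q,a \right)} = \sqrt{\left(4 a + q q\right) - 12} = \sqrt{\left(4 a + q^{2}\right) - 12} = \sqrt{\left(q^{2} + 4 a\right) - 12} = \sqrt{-12 + q^{2} + 4 a}$)
$\frac{-423 + 454}{\left(2 - 6\right) \left(-6\right) + X{\left(-14,19 \right)}} = \frac{-423 + 454}{\left(2 - 6\right) \left(-6\right) + \sqrt{-12 + \left(-14\right)^{2} + 4 \cdot 19}} = \frac{31}{\left(-4\right) \left(-6\right) + \sqrt{-12 + 196 + 76}} = \frac{31}{24 + \sqrt{260}} = \frac{31}{24 + 2 \sqrt{65}}$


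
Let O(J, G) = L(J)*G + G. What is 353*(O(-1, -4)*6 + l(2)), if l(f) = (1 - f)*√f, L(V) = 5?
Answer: -50832 - 353*√2 ≈ -51331.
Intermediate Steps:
O(J, G) = 6*G (O(J, G) = 5*G + G = 6*G)
l(f) = √f*(1 - f)
353*(O(-1, -4)*6 + l(2)) = 353*((6*(-4))*6 + √2*(1 - 1*2)) = 353*(-24*6 + √2*(1 - 2)) = 353*(-144 + √2*(-1)) = 353*(-144 - √2) = -50832 - 353*√2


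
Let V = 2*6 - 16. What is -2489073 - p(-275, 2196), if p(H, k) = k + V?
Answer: -2491265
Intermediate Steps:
V = -4 (V = 12 - 16 = -4)
p(H, k) = -4 + k (p(H, k) = k - 4 = -4 + k)
-2489073 - p(-275, 2196) = -2489073 - (-4 + 2196) = -2489073 - 1*2192 = -2489073 - 2192 = -2491265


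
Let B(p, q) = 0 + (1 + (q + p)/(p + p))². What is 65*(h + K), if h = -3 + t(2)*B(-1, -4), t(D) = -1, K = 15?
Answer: -65/4 ≈ -16.250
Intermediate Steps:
B(p, q) = (1 + (p + q)/(2*p))² (B(p, q) = 0 + (1 + (p + q)/((2*p)))² = 0 + (1 + (p + q)*(1/(2*p)))² = 0 + (1 + (p + q)/(2*p))² = (1 + (p + q)/(2*p))²)
h = -61/4 (h = -3 - (-4 + 3*(-1))²/(4*(-1)²) = -3 - (-4 - 3)²/4 = -3 - (-7)²/4 = -3 - 49/4 = -61/4 ≈ -15.250)
65*(h + K) = 65*(-61/4 + 15) = 65*(-¼) = -65/4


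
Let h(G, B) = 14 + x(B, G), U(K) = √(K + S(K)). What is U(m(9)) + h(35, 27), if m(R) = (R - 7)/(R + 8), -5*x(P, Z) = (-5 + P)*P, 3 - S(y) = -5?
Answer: -524/5 + √2346/17 ≈ -101.95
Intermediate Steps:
S(y) = 8 (S(y) = 3 - 1*(-5) = 3 + 5 = 8)
x(P, Z) = -P*(-5 + P)/5 (x(P, Z) = -(-5 + P)*P/5 = -P*(-5 + P)/5)
m(R) = (-7 + R)/(8 + R)
U(K) = √(8 + K) (U(K) = √(K + 8) = √(8 + K))
h(G, B) = 14 + B*(5 - B)/5
U(m(9)) + h(35, 27) = √(8 + (-7 + 9)/(8 + 9)) + (14 - ⅕*27*(-5 + 27)) = √(8 + 2/17) + (14 - ⅕*27*22) = √(8 + (1/17)*2) + (14 - 594/5) = √(8 + 2/17) - 524/5 = √(138/17) - 524/5 = √2346/17 - 524/5 = -524/5 + √2346/17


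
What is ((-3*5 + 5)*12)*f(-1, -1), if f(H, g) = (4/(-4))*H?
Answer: -120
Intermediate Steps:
f(H, g) = -H (f(H, g) = (4*(-¼))*H = -H)
((-3*5 + 5)*12)*f(-1, -1) = ((-3*5 + 5)*12)*(-1*(-1)) = ((-15 + 5)*12)*1 = -10*12*1 = -120*1 = -120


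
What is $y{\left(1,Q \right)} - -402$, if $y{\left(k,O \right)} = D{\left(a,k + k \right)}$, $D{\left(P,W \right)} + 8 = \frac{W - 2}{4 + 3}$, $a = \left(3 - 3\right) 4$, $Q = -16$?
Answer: $394$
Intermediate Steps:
$a = 0$ ($a = 0 \cdot 4 = 0$)
$D{\left(P,W \right)} = - \frac{58}{7} + \frac{W}{7}$ ($D{\left(P,W \right)} = -8 + \frac{W - 2}{4 + 3} = -8 + \frac{-2 + W}{7} = -8 + \left(-2 + W\right) \frac{1}{7} = -8 + \left(- \frac{2}{7} + \frac{W}{7}\right) = - \frac{58}{7} + \frac{W}{7}$)
$y{\left(k,O \right)} = - \frac{58}{7} + \frac{2 k}{7}$ ($y{\left(k,O \right)} = - \frac{58}{7} + \frac{k + k}{7} = - \frac{58}{7} + \frac{2 k}{7}$)
$y{\left(1,Q \right)} - -402 = \left(- \frac{58}{7} + \frac{2}{7} \cdot 1\right) - -402 = \left(- \frac{58}{7} + \frac{2}{7}\right) + 402 = -8 + 402 = 394$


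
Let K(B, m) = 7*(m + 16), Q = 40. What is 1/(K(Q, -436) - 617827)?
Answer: -1/620767 ≈ -1.6109e-6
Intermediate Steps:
K(B, m) = 112 + 7*m (K(B, m) = 7*(16 + m) = 112 + 7*m)
1/(K(Q, -436) - 617827) = 1/((112 + 7*(-436)) - 617827) = 1/((112 - 3052) - 617827) = 1/(-2940 - 617827) = 1/(-620767) = -1/620767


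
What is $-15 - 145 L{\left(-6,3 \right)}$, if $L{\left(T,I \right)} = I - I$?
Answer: $-15$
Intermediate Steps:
$L{\left(T,I \right)} = 0$
$-15 - 145 L{\left(-6,3 \right)} = -15 - 0 = -15 + 0 = -15$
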